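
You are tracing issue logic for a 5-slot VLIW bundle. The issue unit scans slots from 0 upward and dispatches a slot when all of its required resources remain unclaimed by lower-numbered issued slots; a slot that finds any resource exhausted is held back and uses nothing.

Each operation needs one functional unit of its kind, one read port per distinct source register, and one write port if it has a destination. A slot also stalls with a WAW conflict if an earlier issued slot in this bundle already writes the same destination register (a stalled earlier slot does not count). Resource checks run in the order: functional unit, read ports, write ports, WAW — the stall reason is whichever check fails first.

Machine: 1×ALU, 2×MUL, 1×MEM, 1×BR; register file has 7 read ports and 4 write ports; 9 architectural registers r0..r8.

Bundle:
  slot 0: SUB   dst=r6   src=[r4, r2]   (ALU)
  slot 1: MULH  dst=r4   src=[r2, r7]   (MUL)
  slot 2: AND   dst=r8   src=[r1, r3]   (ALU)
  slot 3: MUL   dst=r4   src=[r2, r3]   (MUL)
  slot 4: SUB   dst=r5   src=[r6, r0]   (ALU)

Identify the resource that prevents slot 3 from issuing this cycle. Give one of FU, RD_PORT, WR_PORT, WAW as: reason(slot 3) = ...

reason(slot 3) = WAW

(0) want 1×ALU +2rd +1wr — yes → AL0|MU2|ME1|BR1|rd5|wr3
(1) want 1×MUL +2rd +1wr — yes → AL0|MU1|ME1|BR1|rd3|wr2
(2) want 1×ALU +2rd +1wr — FU → AL0|MU1|ME1|BR1|rd3|wr2
(3) want 1×MUL +2rd +1wr — WAW → AL0|MU1|ME1|BR1|rd3|wr2
(4) want 1×ALU +2rd +1wr — FU → AL0|MU1|ME1|BR1|rd3|wr2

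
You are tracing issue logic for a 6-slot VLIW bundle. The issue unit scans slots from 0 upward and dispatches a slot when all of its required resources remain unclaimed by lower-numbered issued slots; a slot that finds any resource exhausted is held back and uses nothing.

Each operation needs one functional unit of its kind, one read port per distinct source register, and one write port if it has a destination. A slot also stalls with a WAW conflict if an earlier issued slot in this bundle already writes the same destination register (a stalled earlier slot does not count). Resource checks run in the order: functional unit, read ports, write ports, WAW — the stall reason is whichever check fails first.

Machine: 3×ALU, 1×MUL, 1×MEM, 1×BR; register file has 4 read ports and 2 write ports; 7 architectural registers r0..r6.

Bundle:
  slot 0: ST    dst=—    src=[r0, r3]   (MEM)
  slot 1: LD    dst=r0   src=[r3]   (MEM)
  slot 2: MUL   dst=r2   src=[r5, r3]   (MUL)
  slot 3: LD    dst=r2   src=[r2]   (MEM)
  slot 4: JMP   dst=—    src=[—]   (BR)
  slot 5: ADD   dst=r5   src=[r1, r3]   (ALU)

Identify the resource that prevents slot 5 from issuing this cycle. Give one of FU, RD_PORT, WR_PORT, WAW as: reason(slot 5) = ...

slot 0 (MEM): ISSUE — free A3,Mu1,Ld0,B1 rp2 wp2
slot 1 (MEM): stall FU — free A3,Mu1,Ld0,B1 rp2 wp2
slot 2 (MUL): ISSUE — free A3,Mu0,Ld0,B1 rp0 wp1
slot 3 (MEM): stall FU — free A3,Mu0,Ld0,B1 rp0 wp1
slot 4 (BR): ISSUE — free A3,Mu0,Ld0,B0 rp0 wp1
slot 5 (ALU): stall RD_PORT — free A3,Mu0,Ld0,B0 rp0 wp1

reason(slot 5) = RD_PORT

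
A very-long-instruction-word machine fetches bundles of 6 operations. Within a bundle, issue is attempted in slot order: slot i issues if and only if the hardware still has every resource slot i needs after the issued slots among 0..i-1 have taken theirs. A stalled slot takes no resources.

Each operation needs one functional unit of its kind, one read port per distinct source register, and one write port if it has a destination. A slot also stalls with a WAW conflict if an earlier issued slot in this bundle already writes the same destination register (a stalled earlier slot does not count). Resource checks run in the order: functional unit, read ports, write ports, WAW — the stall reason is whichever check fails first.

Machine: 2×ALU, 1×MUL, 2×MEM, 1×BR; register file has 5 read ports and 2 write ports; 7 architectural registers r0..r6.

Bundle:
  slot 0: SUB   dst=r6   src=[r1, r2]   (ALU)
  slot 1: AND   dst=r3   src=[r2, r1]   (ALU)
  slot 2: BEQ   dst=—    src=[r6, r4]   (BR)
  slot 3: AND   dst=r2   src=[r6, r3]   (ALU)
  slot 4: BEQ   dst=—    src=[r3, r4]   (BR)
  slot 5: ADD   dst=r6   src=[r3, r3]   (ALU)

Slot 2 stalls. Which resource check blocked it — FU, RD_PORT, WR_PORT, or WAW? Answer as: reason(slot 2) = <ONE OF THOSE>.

  0. ALU→r6 ⇒ go  {1A/1Mu/2Ld/1B | 3r 1w}
  1. ALU→r3 ⇒ go  {0A/1Mu/2Ld/1B | 1r 0w}
  2. BR ⇒ no(RD_PORT)  {0A/1Mu/2Ld/1B | 1r 0w}
  3. ALU→r2 ⇒ no(FU)  {0A/1Mu/2Ld/1B | 1r 0w}
  4. BR ⇒ no(RD_PORT)  {0A/1Mu/2Ld/1B | 1r 0w}
  5. ALU→r6 ⇒ no(FU)  {0A/1Mu/2Ld/1B | 1r 0w}

reason(slot 2) = RD_PORT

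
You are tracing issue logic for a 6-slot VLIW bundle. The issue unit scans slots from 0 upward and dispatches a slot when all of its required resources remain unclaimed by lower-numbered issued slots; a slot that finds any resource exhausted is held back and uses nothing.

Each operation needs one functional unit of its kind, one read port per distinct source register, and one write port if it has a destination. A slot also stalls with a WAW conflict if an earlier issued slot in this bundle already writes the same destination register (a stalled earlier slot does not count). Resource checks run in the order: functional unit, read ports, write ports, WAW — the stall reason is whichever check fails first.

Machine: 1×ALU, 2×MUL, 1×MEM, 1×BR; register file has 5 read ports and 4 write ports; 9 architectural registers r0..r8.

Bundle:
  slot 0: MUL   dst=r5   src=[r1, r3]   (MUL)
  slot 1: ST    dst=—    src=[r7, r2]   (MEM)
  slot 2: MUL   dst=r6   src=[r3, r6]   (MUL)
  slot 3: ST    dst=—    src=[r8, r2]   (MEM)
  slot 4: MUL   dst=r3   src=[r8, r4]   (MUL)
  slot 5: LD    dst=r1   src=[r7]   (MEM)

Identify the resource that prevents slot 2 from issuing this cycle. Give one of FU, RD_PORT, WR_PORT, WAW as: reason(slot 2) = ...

reason(slot 2) = RD_PORT

(0) want 1×MUL +2rd +1wr — yes → AL1|MU1|ME1|BR1|rd3|wr3
(1) want 1×MEM +2rd +0wr — yes → AL1|MU1|ME0|BR1|rd1|wr3
(2) want 1×MUL +2rd +1wr — RD_PORT → AL1|MU1|ME0|BR1|rd1|wr3
(3) want 1×MEM +2rd +0wr — FU → AL1|MU1|ME0|BR1|rd1|wr3
(4) want 1×MUL +2rd +1wr — RD_PORT → AL1|MU1|ME0|BR1|rd1|wr3
(5) want 1×MEM +1rd +1wr — FU → AL1|MU1|ME0|BR1|rd1|wr3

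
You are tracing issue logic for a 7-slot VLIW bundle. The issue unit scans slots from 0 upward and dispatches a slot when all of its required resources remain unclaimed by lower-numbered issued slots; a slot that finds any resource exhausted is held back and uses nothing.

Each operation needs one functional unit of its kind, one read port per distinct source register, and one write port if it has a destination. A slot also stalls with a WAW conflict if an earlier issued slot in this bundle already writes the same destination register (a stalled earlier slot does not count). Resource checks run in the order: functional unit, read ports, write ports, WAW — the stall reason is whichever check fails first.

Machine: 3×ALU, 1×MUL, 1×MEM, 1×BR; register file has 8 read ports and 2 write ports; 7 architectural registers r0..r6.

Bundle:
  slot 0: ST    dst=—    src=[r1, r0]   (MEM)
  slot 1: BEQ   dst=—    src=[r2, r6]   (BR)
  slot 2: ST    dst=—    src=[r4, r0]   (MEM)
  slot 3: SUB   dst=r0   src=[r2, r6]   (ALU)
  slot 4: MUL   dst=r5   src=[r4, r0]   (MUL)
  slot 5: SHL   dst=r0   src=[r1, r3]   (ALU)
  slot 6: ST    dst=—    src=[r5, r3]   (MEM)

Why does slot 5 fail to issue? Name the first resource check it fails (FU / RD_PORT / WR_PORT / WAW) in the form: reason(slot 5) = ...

#0 MEM src=r1,r0 dispatched  <A:3 Mu:1 Ld:0 B:1 rd:6 wr:2>
#1 BR src=r2,r6 dispatched  <A:3 Mu:1 Ld:0 B:0 rd:4 wr:2>
#2 MEM src=r4,r0 held:FU  <A:3 Mu:1 Ld:0 B:0 rd:4 wr:2>
#3 ALU src=r2,r6 dispatched  <A:2 Mu:1 Ld:0 B:0 rd:2 wr:1>
#4 MUL src=r4,r0 dispatched  <A:2 Mu:0 Ld:0 B:0 rd:0 wr:0>
#5 ALU src=r1,r3 held:RD_PORT  <A:2 Mu:0 Ld:0 B:0 rd:0 wr:0>
#6 MEM src=r5,r3 held:FU  <A:2 Mu:0 Ld:0 B:0 rd:0 wr:0>

reason(slot 5) = RD_PORT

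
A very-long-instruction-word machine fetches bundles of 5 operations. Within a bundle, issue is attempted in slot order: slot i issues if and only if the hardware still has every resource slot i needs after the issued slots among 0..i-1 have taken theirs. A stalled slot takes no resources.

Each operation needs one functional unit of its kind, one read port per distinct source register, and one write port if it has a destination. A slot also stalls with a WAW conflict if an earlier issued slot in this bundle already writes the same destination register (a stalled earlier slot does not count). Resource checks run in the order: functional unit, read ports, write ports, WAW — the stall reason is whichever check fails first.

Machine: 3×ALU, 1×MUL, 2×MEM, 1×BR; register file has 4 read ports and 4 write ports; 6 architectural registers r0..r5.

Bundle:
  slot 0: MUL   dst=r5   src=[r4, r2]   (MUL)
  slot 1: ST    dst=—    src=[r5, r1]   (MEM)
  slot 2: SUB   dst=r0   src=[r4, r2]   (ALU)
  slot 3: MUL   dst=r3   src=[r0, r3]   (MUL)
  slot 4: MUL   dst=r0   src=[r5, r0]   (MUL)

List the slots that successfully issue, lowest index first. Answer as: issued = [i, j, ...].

  0. MUL→r5 ⇒ go  {3A/0Mu/2Ld/1B | 2r 3w}
  1. MEM ⇒ go  {3A/0Mu/1Ld/1B | 0r 3w}
  2. ALU→r0 ⇒ no(RD_PORT)  {3A/0Mu/1Ld/1B | 0r 3w}
  3. MUL→r3 ⇒ no(FU)  {3A/0Mu/1Ld/1B | 0r 3w}
  4. MUL→r0 ⇒ no(FU)  {3A/0Mu/1Ld/1B | 0r 3w}

issued = [0, 1]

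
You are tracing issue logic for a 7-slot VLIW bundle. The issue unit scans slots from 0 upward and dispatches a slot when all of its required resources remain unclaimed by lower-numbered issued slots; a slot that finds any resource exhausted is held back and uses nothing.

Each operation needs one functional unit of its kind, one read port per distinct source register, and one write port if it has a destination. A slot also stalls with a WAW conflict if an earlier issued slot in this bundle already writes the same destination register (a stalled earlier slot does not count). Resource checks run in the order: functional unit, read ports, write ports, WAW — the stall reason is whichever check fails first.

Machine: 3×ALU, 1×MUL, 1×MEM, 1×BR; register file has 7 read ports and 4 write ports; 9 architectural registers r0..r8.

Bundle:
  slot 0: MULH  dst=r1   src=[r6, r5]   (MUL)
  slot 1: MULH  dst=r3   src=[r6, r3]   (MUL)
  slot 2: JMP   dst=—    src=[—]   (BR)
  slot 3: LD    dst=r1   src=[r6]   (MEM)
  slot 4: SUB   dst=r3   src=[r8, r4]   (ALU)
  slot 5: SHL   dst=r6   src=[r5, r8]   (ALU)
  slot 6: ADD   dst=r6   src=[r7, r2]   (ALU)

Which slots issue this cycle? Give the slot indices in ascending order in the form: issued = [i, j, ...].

slot 0 (MUL): ISSUE — free A3,Mu0,Ld1,B1 rp5 wp3
slot 1 (MUL): stall FU — free A3,Mu0,Ld1,B1 rp5 wp3
slot 2 (BR): ISSUE — free A3,Mu0,Ld1,B0 rp5 wp3
slot 3 (MEM): stall WAW — free A3,Mu0,Ld1,B0 rp5 wp3
slot 4 (ALU): ISSUE — free A2,Mu0,Ld1,B0 rp3 wp2
slot 5 (ALU): ISSUE — free A1,Mu0,Ld1,B0 rp1 wp1
slot 6 (ALU): stall RD_PORT — free A1,Mu0,Ld1,B0 rp1 wp1

issued = [0, 2, 4, 5]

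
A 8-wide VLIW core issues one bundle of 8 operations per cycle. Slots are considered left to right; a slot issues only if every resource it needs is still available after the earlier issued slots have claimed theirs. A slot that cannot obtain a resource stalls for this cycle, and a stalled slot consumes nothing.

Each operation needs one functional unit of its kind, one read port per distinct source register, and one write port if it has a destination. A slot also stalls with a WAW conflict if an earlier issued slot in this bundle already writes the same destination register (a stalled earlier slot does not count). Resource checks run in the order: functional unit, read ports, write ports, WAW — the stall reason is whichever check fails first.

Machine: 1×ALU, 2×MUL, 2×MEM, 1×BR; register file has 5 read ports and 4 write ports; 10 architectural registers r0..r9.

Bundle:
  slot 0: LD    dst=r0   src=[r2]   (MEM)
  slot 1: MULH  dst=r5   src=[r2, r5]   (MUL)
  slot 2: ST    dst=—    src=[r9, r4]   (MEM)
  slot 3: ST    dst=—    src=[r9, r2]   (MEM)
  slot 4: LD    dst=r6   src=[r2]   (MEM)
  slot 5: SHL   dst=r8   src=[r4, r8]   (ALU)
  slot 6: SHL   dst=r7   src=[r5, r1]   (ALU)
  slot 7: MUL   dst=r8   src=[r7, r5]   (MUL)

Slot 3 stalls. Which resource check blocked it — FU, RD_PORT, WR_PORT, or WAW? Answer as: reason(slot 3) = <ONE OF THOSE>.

  0. MEM→r0 ⇒ go  {1A/2Mu/1Ld/1B | 4r 3w}
  1. MUL→r5 ⇒ go  {1A/1Mu/1Ld/1B | 2r 2w}
  2. MEM ⇒ go  {1A/1Mu/0Ld/1B | 0r 2w}
  3. MEM ⇒ no(FU)  {1A/1Mu/0Ld/1B | 0r 2w}
  4. MEM→r6 ⇒ no(FU)  {1A/1Mu/0Ld/1B | 0r 2w}
  5. ALU→r8 ⇒ no(RD_PORT)  {1A/1Mu/0Ld/1B | 0r 2w}
  6. ALU→r7 ⇒ no(RD_PORT)  {1A/1Mu/0Ld/1B | 0r 2w}
  7. MUL→r8 ⇒ no(RD_PORT)  {1A/1Mu/0Ld/1B | 0r 2w}

reason(slot 3) = FU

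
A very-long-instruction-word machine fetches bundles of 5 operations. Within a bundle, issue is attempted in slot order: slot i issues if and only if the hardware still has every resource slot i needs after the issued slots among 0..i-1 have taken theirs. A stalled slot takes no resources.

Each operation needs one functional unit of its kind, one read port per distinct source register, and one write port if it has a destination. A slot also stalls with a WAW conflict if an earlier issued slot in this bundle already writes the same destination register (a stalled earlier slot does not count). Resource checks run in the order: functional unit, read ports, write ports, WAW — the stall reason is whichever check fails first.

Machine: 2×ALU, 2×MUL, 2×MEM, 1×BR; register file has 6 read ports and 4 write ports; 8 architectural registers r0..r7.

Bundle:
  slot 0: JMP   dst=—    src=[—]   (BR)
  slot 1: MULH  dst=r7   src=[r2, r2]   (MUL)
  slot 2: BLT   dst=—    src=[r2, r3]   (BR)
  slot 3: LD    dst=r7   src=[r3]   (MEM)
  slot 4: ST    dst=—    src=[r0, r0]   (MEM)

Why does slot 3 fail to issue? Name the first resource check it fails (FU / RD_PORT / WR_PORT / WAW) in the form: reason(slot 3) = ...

(0) want 1×BR +0rd +0wr — yes → AL2|MU2|ME2|BR0|rd6|wr4
(1) want 1×MUL +1rd +1wr — yes → AL2|MU1|ME2|BR0|rd5|wr3
(2) want 1×BR +2rd +0wr — FU → AL2|MU1|ME2|BR0|rd5|wr3
(3) want 1×MEM +1rd +1wr — WAW → AL2|MU1|ME2|BR0|rd5|wr3
(4) want 1×MEM +1rd +0wr — yes → AL2|MU1|ME1|BR0|rd4|wr3

reason(slot 3) = WAW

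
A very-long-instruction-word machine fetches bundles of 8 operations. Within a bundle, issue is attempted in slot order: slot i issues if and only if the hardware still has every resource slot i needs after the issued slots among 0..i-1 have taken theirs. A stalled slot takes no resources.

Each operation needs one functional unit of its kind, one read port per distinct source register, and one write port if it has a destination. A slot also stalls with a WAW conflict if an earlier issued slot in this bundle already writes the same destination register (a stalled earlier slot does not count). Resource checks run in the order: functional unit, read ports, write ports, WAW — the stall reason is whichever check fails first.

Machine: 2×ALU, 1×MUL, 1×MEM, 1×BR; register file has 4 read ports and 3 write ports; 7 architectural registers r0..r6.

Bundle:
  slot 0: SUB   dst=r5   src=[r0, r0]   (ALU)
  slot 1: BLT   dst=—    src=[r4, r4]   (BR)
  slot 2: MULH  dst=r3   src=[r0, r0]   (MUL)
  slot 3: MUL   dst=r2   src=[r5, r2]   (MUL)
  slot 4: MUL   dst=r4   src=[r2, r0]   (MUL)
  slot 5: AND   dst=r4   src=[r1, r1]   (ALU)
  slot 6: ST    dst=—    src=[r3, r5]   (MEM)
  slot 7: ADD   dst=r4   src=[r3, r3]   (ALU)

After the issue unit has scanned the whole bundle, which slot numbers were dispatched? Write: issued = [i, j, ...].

issued = [0, 1, 2, 5]

  0. ALU→r5 ⇒ go  {1A/1Mu/1Ld/1B | 3r 2w}
  1. BR ⇒ go  {1A/1Mu/1Ld/0B | 2r 2w}
  2. MUL→r3 ⇒ go  {1A/0Mu/1Ld/0B | 1r 1w}
  3. MUL→r2 ⇒ no(FU)  {1A/0Mu/1Ld/0B | 1r 1w}
  4. MUL→r4 ⇒ no(FU)  {1A/0Mu/1Ld/0B | 1r 1w}
  5. ALU→r4 ⇒ go  {0A/0Mu/1Ld/0B | 0r 0w}
  6. MEM ⇒ no(RD_PORT)  {0A/0Mu/1Ld/0B | 0r 0w}
  7. ALU→r4 ⇒ no(FU)  {0A/0Mu/1Ld/0B | 0r 0w}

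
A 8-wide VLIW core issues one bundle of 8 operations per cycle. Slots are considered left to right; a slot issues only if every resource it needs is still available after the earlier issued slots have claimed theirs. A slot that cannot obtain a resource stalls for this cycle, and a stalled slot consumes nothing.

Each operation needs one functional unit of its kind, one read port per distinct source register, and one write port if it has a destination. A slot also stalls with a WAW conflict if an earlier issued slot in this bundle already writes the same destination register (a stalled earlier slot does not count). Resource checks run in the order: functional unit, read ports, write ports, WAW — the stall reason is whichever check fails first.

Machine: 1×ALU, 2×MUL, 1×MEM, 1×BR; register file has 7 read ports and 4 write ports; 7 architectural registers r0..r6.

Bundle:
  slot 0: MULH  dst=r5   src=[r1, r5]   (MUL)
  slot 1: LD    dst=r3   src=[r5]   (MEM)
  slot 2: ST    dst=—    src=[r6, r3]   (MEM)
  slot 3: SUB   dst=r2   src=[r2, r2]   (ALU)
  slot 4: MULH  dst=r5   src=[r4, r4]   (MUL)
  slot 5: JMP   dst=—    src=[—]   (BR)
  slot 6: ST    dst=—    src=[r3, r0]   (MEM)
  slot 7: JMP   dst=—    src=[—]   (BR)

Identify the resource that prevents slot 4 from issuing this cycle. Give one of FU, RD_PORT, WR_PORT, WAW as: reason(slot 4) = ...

(0) want 1×MUL +2rd +1wr — yes → AL1|MU1|ME1|BR1|rd5|wr3
(1) want 1×MEM +1rd +1wr — yes → AL1|MU1|ME0|BR1|rd4|wr2
(2) want 1×MEM +2rd +0wr — FU → AL1|MU1|ME0|BR1|rd4|wr2
(3) want 1×ALU +1rd +1wr — yes → AL0|MU1|ME0|BR1|rd3|wr1
(4) want 1×MUL +1rd +1wr — WAW → AL0|MU1|ME0|BR1|rd3|wr1
(5) want 1×BR +0rd +0wr — yes → AL0|MU1|ME0|BR0|rd3|wr1
(6) want 1×MEM +2rd +0wr — FU → AL0|MU1|ME0|BR0|rd3|wr1
(7) want 1×BR +0rd +0wr — FU → AL0|MU1|ME0|BR0|rd3|wr1

reason(slot 4) = WAW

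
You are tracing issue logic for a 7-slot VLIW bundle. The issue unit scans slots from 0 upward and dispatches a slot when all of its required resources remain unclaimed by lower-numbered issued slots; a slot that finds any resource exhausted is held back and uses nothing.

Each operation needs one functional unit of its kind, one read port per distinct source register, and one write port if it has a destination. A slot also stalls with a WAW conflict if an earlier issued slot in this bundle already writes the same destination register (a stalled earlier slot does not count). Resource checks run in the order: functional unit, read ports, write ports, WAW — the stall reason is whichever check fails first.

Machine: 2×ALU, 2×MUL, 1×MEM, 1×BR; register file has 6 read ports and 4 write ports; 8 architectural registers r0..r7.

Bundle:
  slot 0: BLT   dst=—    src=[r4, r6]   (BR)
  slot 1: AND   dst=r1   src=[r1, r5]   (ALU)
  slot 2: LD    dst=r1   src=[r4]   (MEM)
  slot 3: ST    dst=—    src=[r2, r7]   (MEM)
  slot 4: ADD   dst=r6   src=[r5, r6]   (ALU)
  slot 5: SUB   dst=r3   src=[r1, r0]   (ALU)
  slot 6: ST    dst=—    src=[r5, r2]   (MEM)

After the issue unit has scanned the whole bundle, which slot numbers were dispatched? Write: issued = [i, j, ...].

slot 0 (BR): ISSUE — free A2,Mu2,Ld1,B0 rp4 wp4
slot 1 (ALU): ISSUE — free A1,Mu2,Ld1,B0 rp2 wp3
slot 2 (MEM): stall WAW — free A1,Mu2,Ld1,B0 rp2 wp3
slot 3 (MEM): ISSUE — free A1,Mu2,Ld0,B0 rp0 wp3
slot 4 (ALU): stall RD_PORT — free A1,Mu2,Ld0,B0 rp0 wp3
slot 5 (ALU): stall RD_PORT — free A1,Mu2,Ld0,B0 rp0 wp3
slot 6 (MEM): stall FU — free A1,Mu2,Ld0,B0 rp0 wp3

issued = [0, 1, 3]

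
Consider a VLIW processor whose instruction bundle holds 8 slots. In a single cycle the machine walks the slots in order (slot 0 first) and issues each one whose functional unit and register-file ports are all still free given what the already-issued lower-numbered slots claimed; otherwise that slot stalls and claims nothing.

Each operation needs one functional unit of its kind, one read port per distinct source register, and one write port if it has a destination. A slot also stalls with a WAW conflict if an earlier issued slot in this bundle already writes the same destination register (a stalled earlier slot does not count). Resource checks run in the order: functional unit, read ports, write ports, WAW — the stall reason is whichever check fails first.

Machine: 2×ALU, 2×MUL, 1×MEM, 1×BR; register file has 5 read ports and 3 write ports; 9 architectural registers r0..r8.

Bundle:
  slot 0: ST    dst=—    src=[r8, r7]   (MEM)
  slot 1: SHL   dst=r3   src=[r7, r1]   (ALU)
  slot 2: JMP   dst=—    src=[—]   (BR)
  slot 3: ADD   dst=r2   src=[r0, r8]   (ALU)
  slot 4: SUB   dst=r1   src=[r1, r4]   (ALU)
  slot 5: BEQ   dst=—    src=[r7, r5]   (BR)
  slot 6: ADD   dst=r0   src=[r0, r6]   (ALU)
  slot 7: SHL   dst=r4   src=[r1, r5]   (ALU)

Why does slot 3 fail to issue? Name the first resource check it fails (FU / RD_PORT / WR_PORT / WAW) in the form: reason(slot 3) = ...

reason(slot 3) = RD_PORT

(0) want 1×MEM +2rd +0wr — yes → AL2|MU2|ME0|BR1|rd3|wr3
(1) want 1×ALU +2rd +1wr — yes → AL1|MU2|ME0|BR1|rd1|wr2
(2) want 1×BR +0rd +0wr — yes → AL1|MU2|ME0|BR0|rd1|wr2
(3) want 1×ALU +2rd +1wr — RD_PORT → AL1|MU2|ME0|BR0|rd1|wr2
(4) want 1×ALU +2rd +1wr — RD_PORT → AL1|MU2|ME0|BR0|rd1|wr2
(5) want 1×BR +2rd +0wr — FU → AL1|MU2|ME0|BR0|rd1|wr2
(6) want 1×ALU +2rd +1wr — RD_PORT → AL1|MU2|ME0|BR0|rd1|wr2
(7) want 1×ALU +2rd +1wr — RD_PORT → AL1|MU2|ME0|BR0|rd1|wr2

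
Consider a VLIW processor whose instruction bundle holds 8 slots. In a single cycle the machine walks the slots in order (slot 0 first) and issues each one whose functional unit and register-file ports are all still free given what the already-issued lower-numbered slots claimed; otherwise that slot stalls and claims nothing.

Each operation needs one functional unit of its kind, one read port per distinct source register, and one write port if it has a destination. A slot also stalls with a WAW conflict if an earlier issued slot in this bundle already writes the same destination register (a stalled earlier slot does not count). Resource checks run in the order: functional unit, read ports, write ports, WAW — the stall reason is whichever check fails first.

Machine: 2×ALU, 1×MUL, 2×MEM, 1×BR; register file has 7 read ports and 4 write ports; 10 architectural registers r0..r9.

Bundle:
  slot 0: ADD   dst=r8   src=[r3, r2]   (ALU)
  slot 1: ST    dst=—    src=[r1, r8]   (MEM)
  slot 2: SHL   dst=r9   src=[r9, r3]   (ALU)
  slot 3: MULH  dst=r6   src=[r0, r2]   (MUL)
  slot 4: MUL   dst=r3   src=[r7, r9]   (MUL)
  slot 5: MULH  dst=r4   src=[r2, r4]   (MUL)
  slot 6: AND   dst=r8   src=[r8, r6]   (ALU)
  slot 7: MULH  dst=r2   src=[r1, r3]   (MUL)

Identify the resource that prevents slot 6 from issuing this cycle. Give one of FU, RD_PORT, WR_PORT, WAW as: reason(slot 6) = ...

[0] ALU needs rd=2 wr=1: ok; after: ALU=1 MUL=1 MEM=2 BR=1, R=5, W=3
[1] MEM needs rd=2 wr=0: ok; after: ALU=1 MUL=1 MEM=1 BR=1, R=3, W=3
[2] ALU needs rd=2 wr=1: ok; after: ALU=0 MUL=1 MEM=1 BR=1, R=1, W=2
[3] MUL needs rd=2 wr=1: RD_PORT; after: ALU=0 MUL=1 MEM=1 BR=1, R=1, W=2
[4] MUL needs rd=2 wr=1: RD_PORT; after: ALU=0 MUL=1 MEM=1 BR=1, R=1, W=2
[5] MUL needs rd=2 wr=1: RD_PORT; after: ALU=0 MUL=1 MEM=1 BR=1, R=1, W=2
[6] ALU needs rd=2 wr=1: FU; after: ALU=0 MUL=1 MEM=1 BR=1, R=1, W=2
[7] MUL needs rd=2 wr=1: RD_PORT; after: ALU=0 MUL=1 MEM=1 BR=1, R=1, W=2

reason(slot 6) = FU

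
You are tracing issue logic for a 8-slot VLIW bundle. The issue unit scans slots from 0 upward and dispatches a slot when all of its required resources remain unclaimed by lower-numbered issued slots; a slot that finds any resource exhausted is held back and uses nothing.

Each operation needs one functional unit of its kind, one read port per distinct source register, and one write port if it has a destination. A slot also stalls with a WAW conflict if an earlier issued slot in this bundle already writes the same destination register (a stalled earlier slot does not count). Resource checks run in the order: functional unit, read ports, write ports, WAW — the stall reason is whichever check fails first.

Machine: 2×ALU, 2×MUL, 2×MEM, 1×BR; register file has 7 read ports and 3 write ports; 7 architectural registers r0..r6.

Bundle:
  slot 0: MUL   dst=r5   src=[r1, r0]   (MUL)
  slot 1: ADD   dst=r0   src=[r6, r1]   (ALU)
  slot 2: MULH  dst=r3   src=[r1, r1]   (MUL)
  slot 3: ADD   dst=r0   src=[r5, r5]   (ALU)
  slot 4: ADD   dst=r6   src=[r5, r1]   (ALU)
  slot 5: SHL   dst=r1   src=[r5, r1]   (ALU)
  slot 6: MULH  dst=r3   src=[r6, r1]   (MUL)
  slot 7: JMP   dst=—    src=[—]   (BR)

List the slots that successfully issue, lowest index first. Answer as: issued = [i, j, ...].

slot 0 (MUL): ISSUE — free A2,Mu1,Ld2,B1 rp5 wp2
slot 1 (ALU): ISSUE — free A1,Mu1,Ld2,B1 rp3 wp1
slot 2 (MUL): ISSUE — free A1,Mu0,Ld2,B1 rp2 wp0
slot 3 (ALU): stall WR_PORT — free A1,Mu0,Ld2,B1 rp2 wp0
slot 4 (ALU): stall WR_PORT — free A1,Mu0,Ld2,B1 rp2 wp0
slot 5 (ALU): stall WR_PORT — free A1,Mu0,Ld2,B1 rp2 wp0
slot 6 (MUL): stall FU — free A1,Mu0,Ld2,B1 rp2 wp0
slot 7 (BR): ISSUE — free A1,Mu0,Ld2,B0 rp2 wp0

issued = [0, 1, 2, 7]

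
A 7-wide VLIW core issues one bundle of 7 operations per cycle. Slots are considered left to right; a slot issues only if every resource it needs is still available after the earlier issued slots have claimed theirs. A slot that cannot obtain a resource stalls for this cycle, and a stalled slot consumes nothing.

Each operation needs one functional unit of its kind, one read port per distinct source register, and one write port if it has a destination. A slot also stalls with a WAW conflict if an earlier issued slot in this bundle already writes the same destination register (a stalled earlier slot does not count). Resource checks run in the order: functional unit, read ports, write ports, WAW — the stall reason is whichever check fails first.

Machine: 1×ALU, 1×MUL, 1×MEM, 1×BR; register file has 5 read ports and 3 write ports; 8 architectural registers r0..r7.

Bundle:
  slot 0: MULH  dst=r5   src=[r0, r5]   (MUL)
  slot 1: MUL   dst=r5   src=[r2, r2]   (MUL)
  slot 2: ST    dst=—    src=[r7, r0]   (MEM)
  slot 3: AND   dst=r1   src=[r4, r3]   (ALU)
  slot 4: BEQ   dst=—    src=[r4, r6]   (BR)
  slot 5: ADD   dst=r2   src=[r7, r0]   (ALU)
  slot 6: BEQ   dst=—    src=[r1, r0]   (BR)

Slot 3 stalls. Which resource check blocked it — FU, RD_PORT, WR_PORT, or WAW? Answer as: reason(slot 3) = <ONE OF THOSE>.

reason(slot 3) = RD_PORT

  0. MUL→r5 ⇒ go  {1A/0Mu/1Ld/1B | 3r 2w}
  1. MUL→r5 ⇒ no(FU)  {1A/0Mu/1Ld/1B | 3r 2w}
  2. MEM ⇒ go  {1A/0Mu/0Ld/1B | 1r 2w}
  3. ALU→r1 ⇒ no(RD_PORT)  {1A/0Mu/0Ld/1B | 1r 2w}
  4. BR ⇒ no(RD_PORT)  {1A/0Mu/0Ld/1B | 1r 2w}
  5. ALU→r2 ⇒ no(RD_PORT)  {1A/0Mu/0Ld/1B | 1r 2w}
  6. BR ⇒ no(RD_PORT)  {1A/0Mu/0Ld/1B | 1r 2w}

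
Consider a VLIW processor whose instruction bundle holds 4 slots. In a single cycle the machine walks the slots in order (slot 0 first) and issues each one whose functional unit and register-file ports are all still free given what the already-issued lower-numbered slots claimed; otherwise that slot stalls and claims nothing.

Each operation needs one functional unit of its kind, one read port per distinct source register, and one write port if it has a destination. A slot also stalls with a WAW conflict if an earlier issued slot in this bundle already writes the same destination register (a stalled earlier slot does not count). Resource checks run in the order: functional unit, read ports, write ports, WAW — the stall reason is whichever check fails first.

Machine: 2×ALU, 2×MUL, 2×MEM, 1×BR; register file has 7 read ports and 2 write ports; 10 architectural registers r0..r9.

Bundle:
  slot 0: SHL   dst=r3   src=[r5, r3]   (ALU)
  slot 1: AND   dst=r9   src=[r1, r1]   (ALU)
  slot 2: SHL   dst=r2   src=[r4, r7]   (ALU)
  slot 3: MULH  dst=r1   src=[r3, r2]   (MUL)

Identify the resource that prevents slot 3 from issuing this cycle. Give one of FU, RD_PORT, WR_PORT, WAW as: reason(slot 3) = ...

reason(slot 3) = WR_PORT

  0. ALU→r3 ⇒ go  {1A/2Mu/2Ld/1B | 5r 1w}
  1. ALU→r9 ⇒ go  {0A/2Mu/2Ld/1B | 4r 0w}
  2. ALU→r2 ⇒ no(FU)  {0A/2Mu/2Ld/1B | 4r 0w}
  3. MUL→r1 ⇒ no(WR_PORT)  {0A/2Mu/2Ld/1B | 4r 0w}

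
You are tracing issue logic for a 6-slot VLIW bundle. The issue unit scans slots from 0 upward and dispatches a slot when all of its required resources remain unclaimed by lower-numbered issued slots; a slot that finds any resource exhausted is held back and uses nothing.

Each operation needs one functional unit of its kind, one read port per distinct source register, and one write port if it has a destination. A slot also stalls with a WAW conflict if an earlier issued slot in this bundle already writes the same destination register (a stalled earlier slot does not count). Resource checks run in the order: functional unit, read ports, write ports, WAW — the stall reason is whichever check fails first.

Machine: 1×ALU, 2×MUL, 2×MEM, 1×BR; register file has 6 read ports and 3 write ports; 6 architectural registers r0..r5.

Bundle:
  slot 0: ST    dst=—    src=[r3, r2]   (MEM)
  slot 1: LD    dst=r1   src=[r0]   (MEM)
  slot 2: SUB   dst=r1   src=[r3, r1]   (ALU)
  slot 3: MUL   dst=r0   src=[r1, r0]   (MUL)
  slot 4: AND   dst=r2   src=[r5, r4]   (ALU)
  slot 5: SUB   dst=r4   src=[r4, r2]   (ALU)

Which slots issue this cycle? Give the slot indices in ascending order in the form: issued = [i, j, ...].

issued = [0, 1, 3]

slot 0 (MEM): ISSUE — free A1,Mu2,Ld1,B1 rp4 wp3
slot 1 (MEM): ISSUE — free A1,Mu2,Ld0,B1 rp3 wp2
slot 2 (ALU): stall WAW — free A1,Mu2,Ld0,B1 rp3 wp2
slot 3 (MUL): ISSUE — free A1,Mu1,Ld0,B1 rp1 wp1
slot 4 (ALU): stall RD_PORT — free A1,Mu1,Ld0,B1 rp1 wp1
slot 5 (ALU): stall RD_PORT — free A1,Mu1,Ld0,B1 rp1 wp1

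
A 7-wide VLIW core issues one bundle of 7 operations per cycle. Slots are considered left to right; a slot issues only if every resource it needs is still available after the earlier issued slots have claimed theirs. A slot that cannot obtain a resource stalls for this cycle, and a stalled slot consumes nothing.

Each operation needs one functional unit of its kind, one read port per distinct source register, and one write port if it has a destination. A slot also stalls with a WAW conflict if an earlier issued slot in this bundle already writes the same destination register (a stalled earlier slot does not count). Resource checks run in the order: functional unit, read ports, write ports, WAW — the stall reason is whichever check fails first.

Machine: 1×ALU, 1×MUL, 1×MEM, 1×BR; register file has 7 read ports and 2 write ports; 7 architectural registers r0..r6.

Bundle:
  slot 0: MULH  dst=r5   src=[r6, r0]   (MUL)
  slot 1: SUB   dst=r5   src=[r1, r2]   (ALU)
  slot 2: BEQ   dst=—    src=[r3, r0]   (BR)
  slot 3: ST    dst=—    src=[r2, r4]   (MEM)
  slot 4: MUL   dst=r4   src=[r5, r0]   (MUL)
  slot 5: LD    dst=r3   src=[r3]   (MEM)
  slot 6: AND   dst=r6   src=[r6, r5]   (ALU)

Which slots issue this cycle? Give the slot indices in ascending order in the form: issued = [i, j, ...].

  0. MUL→r5 ⇒ go  {1A/0Mu/1Ld/1B | 5r 1w}
  1. ALU→r5 ⇒ no(WAW)  {1A/0Mu/1Ld/1B | 5r 1w}
  2. BR ⇒ go  {1A/0Mu/1Ld/0B | 3r 1w}
  3. MEM ⇒ go  {1A/0Mu/0Ld/0B | 1r 1w}
  4. MUL→r4 ⇒ no(FU)  {1A/0Mu/0Ld/0B | 1r 1w}
  5. MEM→r3 ⇒ no(FU)  {1A/0Mu/0Ld/0B | 1r 1w}
  6. ALU→r6 ⇒ no(RD_PORT)  {1A/0Mu/0Ld/0B | 1r 1w}

issued = [0, 2, 3]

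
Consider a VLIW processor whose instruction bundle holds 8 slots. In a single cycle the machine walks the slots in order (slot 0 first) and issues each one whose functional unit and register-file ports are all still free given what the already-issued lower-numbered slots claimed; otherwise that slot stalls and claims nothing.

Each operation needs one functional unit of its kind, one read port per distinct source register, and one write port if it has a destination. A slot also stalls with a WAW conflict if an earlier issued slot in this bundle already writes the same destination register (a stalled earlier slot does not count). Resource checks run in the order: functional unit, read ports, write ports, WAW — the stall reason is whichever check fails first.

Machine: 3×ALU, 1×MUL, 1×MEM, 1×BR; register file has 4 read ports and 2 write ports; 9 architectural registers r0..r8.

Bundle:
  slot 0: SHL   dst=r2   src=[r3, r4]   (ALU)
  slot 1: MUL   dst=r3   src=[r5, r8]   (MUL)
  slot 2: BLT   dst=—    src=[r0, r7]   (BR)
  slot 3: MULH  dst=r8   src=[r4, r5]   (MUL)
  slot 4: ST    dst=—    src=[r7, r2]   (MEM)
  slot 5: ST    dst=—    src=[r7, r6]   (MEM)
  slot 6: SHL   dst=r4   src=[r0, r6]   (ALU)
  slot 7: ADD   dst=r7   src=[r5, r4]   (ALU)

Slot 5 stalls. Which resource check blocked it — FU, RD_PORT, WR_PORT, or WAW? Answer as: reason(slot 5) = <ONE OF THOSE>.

(0) want 1×ALU +2rd +1wr — yes → AL2|MU1|ME1|BR1|rd2|wr1
(1) want 1×MUL +2rd +1wr — yes → AL2|MU0|ME1|BR1|rd0|wr0
(2) want 1×BR +2rd +0wr — RD_PORT → AL2|MU0|ME1|BR1|rd0|wr0
(3) want 1×MUL +2rd +1wr — FU → AL2|MU0|ME1|BR1|rd0|wr0
(4) want 1×MEM +2rd +0wr — RD_PORT → AL2|MU0|ME1|BR1|rd0|wr0
(5) want 1×MEM +2rd +0wr — RD_PORT → AL2|MU0|ME1|BR1|rd0|wr0
(6) want 1×ALU +2rd +1wr — RD_PORT → AL2|MU0|ME1|BR1|rd0|wr0
(7) want 1×ALU +2rd +1wr — RD_PORT → AL2|MU0|ME1|BR1|rd0|wr0

reason(slot 5) = RD_PORT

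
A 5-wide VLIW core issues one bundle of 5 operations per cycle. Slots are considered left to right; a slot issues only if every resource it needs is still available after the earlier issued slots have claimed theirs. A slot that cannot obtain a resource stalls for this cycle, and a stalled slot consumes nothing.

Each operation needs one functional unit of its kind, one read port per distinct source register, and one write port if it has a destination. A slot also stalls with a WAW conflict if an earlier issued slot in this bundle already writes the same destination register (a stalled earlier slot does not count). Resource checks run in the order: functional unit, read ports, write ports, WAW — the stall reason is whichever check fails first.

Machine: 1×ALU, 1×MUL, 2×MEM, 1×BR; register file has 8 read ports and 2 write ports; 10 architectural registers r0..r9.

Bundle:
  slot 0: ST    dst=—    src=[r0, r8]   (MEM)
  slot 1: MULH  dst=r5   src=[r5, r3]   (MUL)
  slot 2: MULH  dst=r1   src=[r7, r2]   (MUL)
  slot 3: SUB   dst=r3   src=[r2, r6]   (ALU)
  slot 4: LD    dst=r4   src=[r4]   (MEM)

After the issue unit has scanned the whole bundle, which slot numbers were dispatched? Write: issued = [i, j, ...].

(0) want 1×MEM +2rd +0wr — yes → AL1|MU1|ME1|BR1|rd6|wr2
(1) want 1×MUL +2rd +1wr — yes → AL1|MU0|ME1|BR1|rd4|wr1
(2) want 1×MUL +2rd +1wr — FU → AL1|MU0|ME1|BR1|rd4|wr1
(3) want 1×ALU +2rd +1wr — yes → AL0|MU0|ME1|BR1|rd2|wr0
(4) want 1×MEM +1rd +1wr — WR_PORT → AL0|MU0|ME1|BR1|rd2|wr0

issued = [0, 1, 3]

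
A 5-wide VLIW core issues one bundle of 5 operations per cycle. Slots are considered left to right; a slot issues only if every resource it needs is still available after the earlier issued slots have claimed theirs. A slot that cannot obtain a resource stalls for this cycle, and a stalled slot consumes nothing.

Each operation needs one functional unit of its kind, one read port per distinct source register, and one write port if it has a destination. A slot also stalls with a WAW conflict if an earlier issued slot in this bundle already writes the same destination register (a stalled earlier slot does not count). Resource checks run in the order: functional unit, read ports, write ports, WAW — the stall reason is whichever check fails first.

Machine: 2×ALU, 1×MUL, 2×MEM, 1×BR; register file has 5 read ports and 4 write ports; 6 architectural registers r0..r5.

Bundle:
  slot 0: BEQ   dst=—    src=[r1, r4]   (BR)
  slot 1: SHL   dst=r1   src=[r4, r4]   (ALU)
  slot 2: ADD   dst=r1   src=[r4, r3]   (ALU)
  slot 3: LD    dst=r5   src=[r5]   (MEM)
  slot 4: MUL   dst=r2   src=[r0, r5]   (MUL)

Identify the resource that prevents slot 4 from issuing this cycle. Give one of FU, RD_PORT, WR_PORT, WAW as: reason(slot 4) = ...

reason(slot 4) = RD_PORT

slot 0 (BR): ISSUE — free A2,Mu1,Ld2,B0 rp3 wp4
slot 1 (ALU): ISSUE — free A1,Mu1,Ld2,B0 rp2 wp3
slot 2 (ALU): stall WAW — free A1,Mu1,Ld2,B0 rp2 wp3
slot 3 (MEM): ISSUE — free A1,Mu1,Ld1,B0 rp1 wp2
slot 4 (MUL): stall RD_PORT — free A1,Mu1,Ld1,B0 rp1 wp2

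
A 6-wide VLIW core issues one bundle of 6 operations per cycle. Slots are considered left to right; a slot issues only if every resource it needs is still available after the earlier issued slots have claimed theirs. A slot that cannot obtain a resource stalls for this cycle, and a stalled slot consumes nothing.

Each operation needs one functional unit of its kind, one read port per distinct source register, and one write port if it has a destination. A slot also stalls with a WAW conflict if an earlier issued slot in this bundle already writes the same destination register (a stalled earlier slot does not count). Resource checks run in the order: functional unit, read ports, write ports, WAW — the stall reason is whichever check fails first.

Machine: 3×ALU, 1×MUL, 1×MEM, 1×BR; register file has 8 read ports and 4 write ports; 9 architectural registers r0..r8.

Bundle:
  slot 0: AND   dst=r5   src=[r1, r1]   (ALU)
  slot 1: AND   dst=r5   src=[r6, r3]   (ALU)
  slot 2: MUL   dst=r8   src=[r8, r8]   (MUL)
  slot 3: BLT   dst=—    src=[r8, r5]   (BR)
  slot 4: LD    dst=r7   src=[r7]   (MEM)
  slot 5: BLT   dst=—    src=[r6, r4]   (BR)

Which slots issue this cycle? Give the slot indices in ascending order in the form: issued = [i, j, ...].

#0 ALU src=r1,r1 dispatched  <A:2 Mu:1 Ld:1 B:1 rd:7 wr:3>
#1 ALU src=r6,r3 held:WAW  <A:2 Mu:1 Ld:1 B:1 rd:7 wr:3>
#2 MUL src=r8,r8 dispatched  <A:2 Mu:0 Ld:1 B:1 rd:6 wr:2>
#3 BR src=r8,r5 dispatched  <A:2 Mu:0 Ld:1 B:0 rd:4 wr:2>
#4 MEM src=r7 dispatched  <A:2 Mu:0 Ld:0 B:0 rd:3 wr:1>
#5 BR src=r6,r4 held:FU  <A:2 Mu:0 Ld:0 B:0 rd:3 wr:1>

issued = [0, 2, 3, 4]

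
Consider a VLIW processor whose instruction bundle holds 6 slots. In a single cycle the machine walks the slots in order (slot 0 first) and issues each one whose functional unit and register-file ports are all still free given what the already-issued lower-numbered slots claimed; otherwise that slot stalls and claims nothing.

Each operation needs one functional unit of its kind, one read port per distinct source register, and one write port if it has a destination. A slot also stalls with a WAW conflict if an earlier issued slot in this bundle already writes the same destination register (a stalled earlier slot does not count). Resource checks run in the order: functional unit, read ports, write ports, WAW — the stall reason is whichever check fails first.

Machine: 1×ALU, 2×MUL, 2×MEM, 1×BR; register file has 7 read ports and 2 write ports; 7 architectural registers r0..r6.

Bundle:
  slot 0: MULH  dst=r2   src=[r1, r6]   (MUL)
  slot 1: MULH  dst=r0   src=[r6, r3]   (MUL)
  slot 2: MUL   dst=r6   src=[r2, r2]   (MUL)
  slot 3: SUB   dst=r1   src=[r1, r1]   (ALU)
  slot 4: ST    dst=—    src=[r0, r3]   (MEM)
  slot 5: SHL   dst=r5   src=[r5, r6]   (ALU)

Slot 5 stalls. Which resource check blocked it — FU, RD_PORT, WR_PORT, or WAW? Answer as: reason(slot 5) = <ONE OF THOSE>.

reason(slot 5) = RD_PORT

[0] MUL needs rd=2 wr=1: ok; after: ALU=1 MUL=1 MEM=2 BR=1, R=5, W=1
[1] MUL needs rd=2 wr=1: ok; after: ALU=1 MUL=0 MEM=2 BR=1, R=3, W=0
[2] MUL needs rd=1 wr=1: FU; after: ALU=1 MUL=0 MEM=2 BR=1, R=3, W=0
[3] ALU needs rd=1 wr=1: WR_PORT; after: ALU=1 MUL=0 MEM=2 BR=1, R=3, W=0
[4] MEM needs rd=2 wr=0: ok; after: ALU=1 MUL=0 MEM=1 BR=1, R=1, W=0
[5] ALU needs rd=2 wr=1: RD_PORT; after: ALU=1 MUL=0 MEM=1 BR=1, R=1, W=0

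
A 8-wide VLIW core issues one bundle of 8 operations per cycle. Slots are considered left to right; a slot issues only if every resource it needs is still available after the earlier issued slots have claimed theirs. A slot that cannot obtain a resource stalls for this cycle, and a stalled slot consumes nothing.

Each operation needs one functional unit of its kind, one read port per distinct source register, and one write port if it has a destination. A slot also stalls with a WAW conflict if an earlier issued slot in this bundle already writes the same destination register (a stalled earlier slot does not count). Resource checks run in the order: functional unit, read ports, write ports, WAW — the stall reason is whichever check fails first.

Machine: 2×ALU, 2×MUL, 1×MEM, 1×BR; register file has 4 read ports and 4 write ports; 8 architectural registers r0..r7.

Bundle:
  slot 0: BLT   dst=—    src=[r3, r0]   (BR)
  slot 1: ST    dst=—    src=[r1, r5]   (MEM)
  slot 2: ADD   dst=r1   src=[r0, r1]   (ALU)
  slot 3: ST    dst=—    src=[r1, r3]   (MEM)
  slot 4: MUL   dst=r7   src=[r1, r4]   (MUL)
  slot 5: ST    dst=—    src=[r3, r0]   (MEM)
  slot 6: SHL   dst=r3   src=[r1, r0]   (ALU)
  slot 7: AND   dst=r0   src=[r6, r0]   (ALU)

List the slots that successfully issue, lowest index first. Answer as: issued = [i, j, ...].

issued = [0, 1]

  0. BR ⇒ go  {2A/2Mu/1Ld/0B | 2r 4w}
  1. MEM ⇒ go  {2A/2Mu/0Ld/0B | 0r 4w}
  2. ALU→r1 ⇒ no(RD_PORT)  {2A/2Mu/0Ld/0B | 0r 4w}
  3. MEM ⇒ no(FU)  {2A/2Mu/0Ld/0B | 0r 4w}
  4. MUL→r7 ⇒ no(RD_PORT)  {2A/2Mu/0Ld/0B | 0r 4w}
  5. MEM ⇒ no(FU)  {2A/2Mu/0Ld/0B | 0r 4w}
  6. ALU→r3 ⇒ no(RD_PORT)  {2A/2Mu/0Ld/0B | 0r 4w}
  7. ALU→r0 ⇒ no(RD_PORT)  {2A/2Mu/0Ld/0B | 0r 4w}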